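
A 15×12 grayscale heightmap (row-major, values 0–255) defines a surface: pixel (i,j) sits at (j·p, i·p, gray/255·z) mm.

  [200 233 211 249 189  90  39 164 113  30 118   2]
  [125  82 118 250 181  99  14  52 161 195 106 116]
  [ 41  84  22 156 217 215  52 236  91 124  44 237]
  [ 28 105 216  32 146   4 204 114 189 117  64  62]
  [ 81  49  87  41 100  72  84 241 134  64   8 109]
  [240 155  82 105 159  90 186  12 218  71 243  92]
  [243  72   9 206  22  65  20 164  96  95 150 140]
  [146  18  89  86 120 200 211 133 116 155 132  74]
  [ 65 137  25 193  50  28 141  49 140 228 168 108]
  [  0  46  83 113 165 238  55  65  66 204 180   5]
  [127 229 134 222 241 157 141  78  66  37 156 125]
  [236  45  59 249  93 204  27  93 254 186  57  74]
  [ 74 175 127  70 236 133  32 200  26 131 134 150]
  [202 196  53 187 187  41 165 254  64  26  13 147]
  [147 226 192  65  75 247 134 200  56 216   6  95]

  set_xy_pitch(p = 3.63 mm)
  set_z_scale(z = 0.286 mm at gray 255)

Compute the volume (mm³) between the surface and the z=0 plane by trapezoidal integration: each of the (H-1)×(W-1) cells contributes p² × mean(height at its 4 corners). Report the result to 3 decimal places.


275.817

height_mm = gray/255 × 0.286; cell vol = 3.63² × mean(4 corners)
unit = 3.63² × 0.286 / (4×255) = 0.0036947 mm³ per gray-sum
row 0: Σ corner-gray over 11 cells = 5831  → 21.5438
row 1: Σ corner-gray over 11 cells = 5517  → 20.3837
row 2: Σ corner-gray over 11 cells = 5232  → 19.3307
row 3: Σ corner-gray over 11 cells = 4422  → 16.3380
row 4: Σ corner-gray over 11 cells = 4924  → 18.1927
row 5: Σ corner-gray over 11 cells = 5155  → 19.0462
row 6: Σ corner-gray over 11 cells = 4921  → 18.1816
row 7: Σ corner-gray over 11 cells = 5231  → 19.3270
row 8: Σ corner-gray over 11 cells = 4926  → 18.2001
row 9: Σ corner-gray over 11 cells = 5609  → 20.7236
row 10: Σ corner-gray over 11 cells = 6018  → 22.2347
row 11: Σ corner-gray over 11 cells = 5596  → 20.6755
row 12: Σ corner-gray over 11 cells = 5473  → 20.2211
row 13: Σ corner-gray over 11 cells = 5797  → 21.4182
Σ rows: total corner-gray = 74652  → 275.8167 mm³


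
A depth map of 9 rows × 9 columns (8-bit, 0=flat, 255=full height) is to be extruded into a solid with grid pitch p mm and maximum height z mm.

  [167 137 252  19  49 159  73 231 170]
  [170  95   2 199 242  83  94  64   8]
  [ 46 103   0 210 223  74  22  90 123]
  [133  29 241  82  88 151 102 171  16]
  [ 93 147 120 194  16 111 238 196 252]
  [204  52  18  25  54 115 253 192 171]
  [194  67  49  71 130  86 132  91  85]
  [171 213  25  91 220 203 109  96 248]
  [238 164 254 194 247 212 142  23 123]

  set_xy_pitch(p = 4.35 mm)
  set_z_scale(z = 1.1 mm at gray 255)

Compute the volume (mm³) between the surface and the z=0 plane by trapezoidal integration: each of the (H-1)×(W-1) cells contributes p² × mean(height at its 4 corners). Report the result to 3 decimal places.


height_mm = gray/255 × 1.1; cell vol = 4.35² × mean(4 corners)
unit = 4.35² × 1.1 / (4×255) = 0.0204066 mm³ per gray-sum
row 0: Σ corner-gray over 8 cells = 3913  → 79.8511
row 1: Σ corner-gray over 8 cells = 3349  → 68.3418
row 2: Σ corner-gray over 8 cells = 3490  → 71.2191
row 3: Σ corner-gray over 8 cells = 4266  → 87.0546
row 4: Σ corner-gray over 8 cells = 4182  → 85.3405
row 5: Σ corner-gray over 8 cells = 3324  → 67.8316
row 6: Σ corner-gray over 8 cells = 3864  → 78.8512
row 7: Σ corner-gray over 8 cells = 5166  → 105.4206
Σ rows: total corner-gray = 31554  → 643.9104 mm³

643.910


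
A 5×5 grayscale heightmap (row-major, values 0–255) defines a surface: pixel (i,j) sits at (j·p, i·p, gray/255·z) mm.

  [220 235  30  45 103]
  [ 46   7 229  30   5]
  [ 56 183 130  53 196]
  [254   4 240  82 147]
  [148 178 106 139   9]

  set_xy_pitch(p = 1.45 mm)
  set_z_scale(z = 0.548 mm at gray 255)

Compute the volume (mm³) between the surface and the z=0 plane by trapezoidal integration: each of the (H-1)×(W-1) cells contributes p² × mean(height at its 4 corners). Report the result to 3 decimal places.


height_mm = gray/255 × 0.548; cell vol = 1.45² × mean(4 corners)
unit = 1.45² × 0.548 / (4×255) = 0.00112958 mm³ per gray-sum
row 0: Σ corner-gray over 4 cells = 1526  → 1.7237
row 1: Σ corner-gray over 4 cells = 1567  → 1.7700
row 2: Σ corner-gray over 4 cells = 2037  → 2.3010
row 3: Σ corner-gray over 4 cells = 2056  → 2.3224
Σ rows: total corner-gray = 7186  → 8.1172 mm³

8.117


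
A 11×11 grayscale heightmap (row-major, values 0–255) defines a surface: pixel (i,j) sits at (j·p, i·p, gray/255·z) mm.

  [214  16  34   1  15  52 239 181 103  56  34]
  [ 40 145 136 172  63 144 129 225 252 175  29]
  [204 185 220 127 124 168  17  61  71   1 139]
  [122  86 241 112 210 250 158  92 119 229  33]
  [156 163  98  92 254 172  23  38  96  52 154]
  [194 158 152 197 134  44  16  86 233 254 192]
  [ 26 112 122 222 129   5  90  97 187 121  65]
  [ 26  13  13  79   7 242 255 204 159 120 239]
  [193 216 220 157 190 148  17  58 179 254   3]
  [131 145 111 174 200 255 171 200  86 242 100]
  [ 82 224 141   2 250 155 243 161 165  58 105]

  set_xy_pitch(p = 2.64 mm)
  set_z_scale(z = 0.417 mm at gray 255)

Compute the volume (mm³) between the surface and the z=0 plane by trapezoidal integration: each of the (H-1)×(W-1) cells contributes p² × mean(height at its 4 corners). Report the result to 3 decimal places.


154.477

height_mm = gray/255 × 0.417; cell vol = 2.64² × mean(4 corners)
unit = 2.64² × 0.417 / (4×255) = 0.00284934 mm³ per gray-sum
row 0: Σ corner-gray over 10 cells = 4593  → 13.0870
row 1: Σ corner-gray over 10 cells = 5242  → 14.9362
row 2: Σ corner-gray over 10 cells = 5440  → 15.5004
row 3: Σ corner-gray over 10 cells = 5435  → 15.4861
row 4: Σ corner-gray over 10 cells = 5220  → 14.8735
row 5: Σ corner-gray over 10 cells = 5195  → 14.8023
row 6: Σ corner-gray over 10 cells = 4710  → 13.4204
row 7: Σ corner-gray over 10 cells = 5523  → 15.7369
row 8: Σ corner-gray over 10 cells = 6473  → 18.4438
row 9: Σ corner-gray over 10 cells = 6384  → 18.1902
Σ rows: total corner-gray = 54215  → 154.4768 mm³


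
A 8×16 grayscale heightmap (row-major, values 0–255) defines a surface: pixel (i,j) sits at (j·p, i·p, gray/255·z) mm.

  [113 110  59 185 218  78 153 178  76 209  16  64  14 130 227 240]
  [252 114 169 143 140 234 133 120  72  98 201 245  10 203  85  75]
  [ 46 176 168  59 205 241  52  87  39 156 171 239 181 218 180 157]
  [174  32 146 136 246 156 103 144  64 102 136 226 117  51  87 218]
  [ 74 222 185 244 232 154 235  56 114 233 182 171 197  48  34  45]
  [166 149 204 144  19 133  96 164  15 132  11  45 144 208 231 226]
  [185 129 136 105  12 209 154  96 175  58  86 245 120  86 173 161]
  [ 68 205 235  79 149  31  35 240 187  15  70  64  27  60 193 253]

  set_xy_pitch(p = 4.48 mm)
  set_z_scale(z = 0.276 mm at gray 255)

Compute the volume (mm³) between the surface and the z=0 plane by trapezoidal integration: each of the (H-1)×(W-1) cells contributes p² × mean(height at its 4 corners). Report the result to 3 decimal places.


height_mm = gray/255 × 0.276; cell vol = 4.48² × mean(4 corners)
unit = 4.48² × 0.276 / (4×255) = 0.00543081 mm³ per gray-sum
row 0: Σ corner-gray over 15 cells = 8048  → 43.7072
row 1: Σ corner-gray over 15 cells = 8808  → 47.8346
row 2: Σ corner-gray over 15 cells = 8431  → 45.7872
row 3: Σ corner-gray over 15 cells = 8617  → 46.7973
row 4: Σ corner-gray over 15 cells = 8515  → 46.2434
row 5: Σ corner-gray over 15 cells = 7696  → 41.7955
row 6: Σ corner-gray over 15 cells = 7415  → 40.2695
Σ rows: total corner-gray = 57530  → 312.4347 mm³

312.435


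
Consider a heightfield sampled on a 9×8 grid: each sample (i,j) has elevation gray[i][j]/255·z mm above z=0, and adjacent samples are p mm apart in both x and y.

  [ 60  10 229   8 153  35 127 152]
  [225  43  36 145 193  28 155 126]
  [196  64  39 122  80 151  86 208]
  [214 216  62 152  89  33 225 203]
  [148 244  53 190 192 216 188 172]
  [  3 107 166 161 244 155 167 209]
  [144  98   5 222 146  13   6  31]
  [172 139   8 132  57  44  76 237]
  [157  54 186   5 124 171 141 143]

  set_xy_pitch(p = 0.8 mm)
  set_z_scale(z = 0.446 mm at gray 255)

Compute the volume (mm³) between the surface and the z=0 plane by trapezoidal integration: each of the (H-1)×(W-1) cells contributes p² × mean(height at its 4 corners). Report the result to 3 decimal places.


height_mm = gray/255 × 0.446; cell vol = 0.8² × mean(4 corners)
unit = 0.8² × 0.446 / (4×255) = 0.000279843 mm³ per gray-sum
row 0: Σ corner-gray over 7 cells = 2887  → 0.8079
row 1: Σ corner-gray over 7 cells = 3039  → 0.8504
row 2: Σ corner-gray over 7 cells = 3459  → 0.9680
row 3: Σ corner-gray over 7 cells = 4457  → 1.2473
row 4: Σ corner-gray over 7 cells = 4698  → 1.3147
row 5: Σ corner-gray over 7 cells = 3367  → 0.9422
row 6: Σ corner-gray over 7 cells = 2476  → 0.6929
row 7: Σ corner-gray over 7 cells = 2983  → 0.8348
Σ rows: total corner-gray = 27366  → 7.6582 mm³

7.658


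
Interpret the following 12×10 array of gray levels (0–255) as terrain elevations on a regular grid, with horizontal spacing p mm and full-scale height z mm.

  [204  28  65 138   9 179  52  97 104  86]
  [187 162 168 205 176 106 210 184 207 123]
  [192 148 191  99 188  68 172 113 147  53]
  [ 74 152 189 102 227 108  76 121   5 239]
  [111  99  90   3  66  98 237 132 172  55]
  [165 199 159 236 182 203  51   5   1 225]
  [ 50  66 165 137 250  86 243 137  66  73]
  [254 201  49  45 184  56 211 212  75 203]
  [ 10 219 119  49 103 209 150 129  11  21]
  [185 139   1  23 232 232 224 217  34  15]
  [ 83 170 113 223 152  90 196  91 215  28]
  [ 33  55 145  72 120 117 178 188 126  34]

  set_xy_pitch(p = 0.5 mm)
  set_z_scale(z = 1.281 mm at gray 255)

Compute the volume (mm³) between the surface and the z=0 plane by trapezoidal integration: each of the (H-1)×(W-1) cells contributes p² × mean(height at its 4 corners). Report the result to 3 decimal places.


16.427

height_mm = gray/255 × 1.281; cell vol = 0.5² × mean(4 corners)
unit = 0.5² × 1.281 / (4×255) = 0.000313971 mm³ per gray-sum
row 0: Σ corner-gray over 9 cells = 4780  → 1.5008
row 1: Σ corner-gray over 9 cells = 5643  → 1.7717
row 2: Σ corner-gray over 9 cells = 4770  → 1.4976
row 3: Σ corner-gray over 9 cells = 4233  → 1.3290
row 4: Σ corner-gray over 9 cells = 4422  → 1.3884
row 5: Σ corner-gray over 9 cells = 4885  → 1.5337
row 6: Σ corner-gray over 9 cells = 4946  → 1.5529
row 7: Σ corner-gray over 9 cells = 4532  → 1.4229
row 8: Σ corner-gray over 9 cells = 4413  → 1.3856
row 9: Σ corner-gray over 9 cells = 5015  → 1.5746
row 10: Σ corner-gray over 9 cells = 4680  → 1.4694
Σ rows: total corner-gray = 52319  → 16.4266 mm³


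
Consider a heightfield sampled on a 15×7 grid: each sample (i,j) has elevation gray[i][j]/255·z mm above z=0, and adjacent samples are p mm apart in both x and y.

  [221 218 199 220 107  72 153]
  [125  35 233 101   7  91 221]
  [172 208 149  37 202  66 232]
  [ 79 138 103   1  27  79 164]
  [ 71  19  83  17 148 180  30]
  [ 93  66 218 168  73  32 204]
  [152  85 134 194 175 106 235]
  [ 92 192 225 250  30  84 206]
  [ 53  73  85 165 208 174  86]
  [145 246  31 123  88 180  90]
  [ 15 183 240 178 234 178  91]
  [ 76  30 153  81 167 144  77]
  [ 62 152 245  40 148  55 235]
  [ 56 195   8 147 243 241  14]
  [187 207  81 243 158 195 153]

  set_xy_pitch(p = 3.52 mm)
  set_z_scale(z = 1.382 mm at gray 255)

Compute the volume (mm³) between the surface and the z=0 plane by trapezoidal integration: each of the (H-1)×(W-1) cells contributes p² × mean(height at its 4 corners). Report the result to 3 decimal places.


height_mm = gray/255 × 1.382; cell vol = 3.52² × mean(4 corners)
unit = 3.52² × 1.382 / (4×255) = 0.0167878 mm³ per gray-sum
row 0: Σ corner-gray over 6 cells = 3286  → 55.1646
row 1: Σ corner-gray over 6 cells = 3008  → 50.4976
row 2: Σ corner-gray over 6 cells = 2667  → 44.7730
row 3: Σ corner-gray over 6 cells = 1934  → 32.4676
row 4: Σ corner-gray over 6 cells = 2406  → 40.3914
row 5: Σ corner-gray over 6 cells = 3186  → 53.4859
row 6: Σ corner-gray over 6 cells = 3635  → 61.0236
row 7: Σ corner-gray over 6 cells = 3409  → 57.2295
row 8: Σ corner-gray over 6 cells = 3120  → 52.3779
row 9: Σ corner-gray over 6 cells = 3703  → 62.1651
row 10: Σ corner-gray over 6 cells = 3435  → 57.6660
row 11: Σ corner-gray over 6 cells = 2880  → 48.3488
row 12: Σ corner-gray over 6 cells = 3315  → 55.6515
row 13: Σ corner-gray over 6 cells = 3846  → 64.5658
Σ rows: total corner-gray = 43830  → 735.8083 mm³

735.808


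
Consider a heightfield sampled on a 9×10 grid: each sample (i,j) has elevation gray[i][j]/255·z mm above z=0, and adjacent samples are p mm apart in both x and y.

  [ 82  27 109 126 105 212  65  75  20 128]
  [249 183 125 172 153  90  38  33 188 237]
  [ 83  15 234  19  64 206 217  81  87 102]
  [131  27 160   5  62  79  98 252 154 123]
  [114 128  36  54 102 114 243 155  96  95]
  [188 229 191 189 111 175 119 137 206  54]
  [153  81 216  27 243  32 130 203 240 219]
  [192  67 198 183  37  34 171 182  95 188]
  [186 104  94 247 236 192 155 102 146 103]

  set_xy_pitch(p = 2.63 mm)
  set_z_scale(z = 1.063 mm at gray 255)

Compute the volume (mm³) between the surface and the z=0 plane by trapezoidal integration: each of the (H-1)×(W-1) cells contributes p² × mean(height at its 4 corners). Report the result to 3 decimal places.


269.951

height_mm = gray/255 × 1.063; cell vol = 2.63² × mean(4 corners)
unit = 2.63² × 1.063 / (4×255) = 0.00720849 mm³ per gray-sum
row 0: Σ corner-gray over 9 cells = 4138  → 29.8288
row 1: Σ corner-gray over 9 cells = 4481  → 32.3013
row 2: Σ corner-gray over 9 cells = 3959  → 28.5384
row 3: Σ corner-gray over 9 cells = 3993  → 28.7835
row 4: Σ corner-gray over 9 cells = 5021  → 36.1939
row 5: Σ corner-gray over 9 cells = 5672  → 40.8866
row 6: Σ corner-gray over 9 cells = 5030  → 36.2587
row 7: Σ corner-gray over 9 cells = 5155  → 37.1598
Σ rows: total corner-gray = 37449  → 269.9509 mm³


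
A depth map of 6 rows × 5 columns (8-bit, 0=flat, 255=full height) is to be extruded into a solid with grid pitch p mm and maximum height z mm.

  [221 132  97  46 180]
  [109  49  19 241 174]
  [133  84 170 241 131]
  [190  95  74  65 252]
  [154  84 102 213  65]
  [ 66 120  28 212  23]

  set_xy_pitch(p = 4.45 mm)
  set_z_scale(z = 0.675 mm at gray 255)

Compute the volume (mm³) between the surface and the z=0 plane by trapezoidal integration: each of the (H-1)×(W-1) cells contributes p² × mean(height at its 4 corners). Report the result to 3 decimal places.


130.050

height_mm = gray/255 × 0.675; cell vol = 4.45² × mean(4 corners)
unit = 4.45² × 0.675 / (4×255) = 0.0131046 mm³ per gray-sum
row 0: Σ corner-gray over 4 cells = 1852  → 24.2697
row 1: Σ corner-gray over 4 cells = 2155  → 28.2404
row 2: Σ corner-gray over 4 cells = 2164  → 28.3583
row 3: Σ corner-gray over 4 cells = 1927  → 25.2526
row 4: Σ corner-gray over 4 cells = 1826  → 23.9290
Σ rows: total corner-gray = 9924  → 130.0500 mm³


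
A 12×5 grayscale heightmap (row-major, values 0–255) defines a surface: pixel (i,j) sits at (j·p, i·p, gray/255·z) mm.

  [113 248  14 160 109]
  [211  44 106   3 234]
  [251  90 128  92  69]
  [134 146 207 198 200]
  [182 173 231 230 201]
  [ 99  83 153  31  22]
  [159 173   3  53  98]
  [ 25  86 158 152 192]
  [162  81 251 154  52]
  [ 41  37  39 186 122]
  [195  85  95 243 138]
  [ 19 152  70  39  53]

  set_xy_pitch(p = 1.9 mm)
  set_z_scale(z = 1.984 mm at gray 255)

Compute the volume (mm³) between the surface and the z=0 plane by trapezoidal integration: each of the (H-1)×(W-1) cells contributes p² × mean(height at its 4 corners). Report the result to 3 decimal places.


155.027

height_mm = gray/255 × 1.984; cell vol = 1.9² × mean(4 corners)
unit = 1.9² × 1.984 / (4×255) = 0.0070218 mm³ per gray-sum
row 0: Σ corner-gray over 4 cells = 1817  → 12.7586
row 1: Σ corner-gray over 4 cells = 1691  → 11.8739
row 2: Σ corner-gray over 4 cells = 2376  → 16.6838
row 3: Σ corner-gray over 4 cells = 3087  → 21.6763
row 4: Σ corner-gray over 4 cells = 2306  → 16.1923
row 5: Σ corner-gray over 4 cells = 1370  → 9.6199
row 6: Σ corner-gray over 4 cells = 1724  → 12.1056
row 7: Σ corner-gray over 4 cells = 2195  → 15.4129
row 8: Σ corner-gray over 4 cells = 1873  → 13.1518
row 9: Σ corner-gray over 4 cells = 1866  → 13.1027
row 10: Σ corner-gray over 4 cells = 1773  → 12.4497
Σ rows: total corner-gray = 22078  → 155.0274 mm³


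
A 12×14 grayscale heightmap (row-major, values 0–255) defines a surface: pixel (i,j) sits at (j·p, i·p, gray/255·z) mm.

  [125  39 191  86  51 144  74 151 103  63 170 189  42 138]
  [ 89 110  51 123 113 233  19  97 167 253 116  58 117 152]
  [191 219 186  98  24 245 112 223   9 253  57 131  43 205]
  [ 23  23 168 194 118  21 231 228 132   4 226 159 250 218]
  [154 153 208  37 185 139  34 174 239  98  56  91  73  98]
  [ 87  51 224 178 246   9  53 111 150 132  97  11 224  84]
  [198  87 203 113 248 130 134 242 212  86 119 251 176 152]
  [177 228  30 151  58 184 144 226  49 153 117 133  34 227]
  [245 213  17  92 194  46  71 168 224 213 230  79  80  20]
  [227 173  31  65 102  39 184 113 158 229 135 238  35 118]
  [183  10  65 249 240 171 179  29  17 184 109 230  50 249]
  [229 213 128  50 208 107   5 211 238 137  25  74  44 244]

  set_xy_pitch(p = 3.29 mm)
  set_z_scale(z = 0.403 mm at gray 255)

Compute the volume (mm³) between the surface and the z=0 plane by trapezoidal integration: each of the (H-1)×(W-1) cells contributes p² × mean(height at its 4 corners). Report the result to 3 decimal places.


326.012

height_mm = gray/255 × 0.403; cell vol = 3.29² × mean(4 corners)
unit = 3.29² × 0.403 / (4×255) = 0.00427658 mm³ per gray-sum
row 0: Σ corner-gray over 13 cells = 6024  → 25.7621
row 1: Σ corner-gray over 13 cells = 6751  → 28.8712
row 2: Σ corner-gray over 13 cells = 7345  → 31.4115
row 3: Σ corner-gray over 13 cells = 6975  → 29.8292
row 4: Σ corner-gray over 13 cells = 6369  → 27.2375
row 5: Σ corner-gray over 13 cells = 7495  → 32.0530
row 6: Σ corner-gray over 13 cells = 7770  → 33.2290
row 7: Σ corner-gray over 13 cells = 6937  → 29.6666
row 8: Σ corner-gray over 13 cells = 6868  → 29.3716
row 9: Σ corner-gray over 13 cells = 6847  → 29.2817
row 10: Σ corner-gray over 13 cells = 6851  → 29.2989
Σ rows: total corner-gray = 76232  → 326.0123 mm³


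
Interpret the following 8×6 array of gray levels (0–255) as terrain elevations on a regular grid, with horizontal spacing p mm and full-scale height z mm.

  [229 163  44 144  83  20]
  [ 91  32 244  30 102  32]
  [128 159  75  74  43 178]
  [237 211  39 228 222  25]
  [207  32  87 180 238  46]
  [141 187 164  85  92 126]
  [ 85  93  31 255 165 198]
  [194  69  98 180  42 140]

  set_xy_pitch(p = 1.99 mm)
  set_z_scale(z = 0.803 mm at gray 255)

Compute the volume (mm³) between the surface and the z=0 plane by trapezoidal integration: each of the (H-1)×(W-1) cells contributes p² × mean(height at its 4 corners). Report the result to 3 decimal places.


height_mm = gray/255 × 0.803; cell vol = 1.99² × mean(4 corners)
unit = 1.99² × 0.803 / (4×255) = 0.00311761 mm³ per gray-sum
row 0: Σ corner-gray over 5 cells = 2056  → 6.4098
row 1: Σ corner-gray over 5 cells = 1947  → 6.0700
row 2: Σ corner-gray over 5 cells = 2670  → 8.3240
row 3: Σ corner-gray over 5 cells = 2989  → 9.3185
row 4: Σ corner-gray over 5 cells = 2650  → 8.2617
row 5: Σ corner-gray over 5 cells = 2694  → 8.3988
row 6: Σ corner-gray over 5 cells = 2483  → 7.7410
Σ rows: total corner-gray = 17489  → 54.5238 mm³

54.524


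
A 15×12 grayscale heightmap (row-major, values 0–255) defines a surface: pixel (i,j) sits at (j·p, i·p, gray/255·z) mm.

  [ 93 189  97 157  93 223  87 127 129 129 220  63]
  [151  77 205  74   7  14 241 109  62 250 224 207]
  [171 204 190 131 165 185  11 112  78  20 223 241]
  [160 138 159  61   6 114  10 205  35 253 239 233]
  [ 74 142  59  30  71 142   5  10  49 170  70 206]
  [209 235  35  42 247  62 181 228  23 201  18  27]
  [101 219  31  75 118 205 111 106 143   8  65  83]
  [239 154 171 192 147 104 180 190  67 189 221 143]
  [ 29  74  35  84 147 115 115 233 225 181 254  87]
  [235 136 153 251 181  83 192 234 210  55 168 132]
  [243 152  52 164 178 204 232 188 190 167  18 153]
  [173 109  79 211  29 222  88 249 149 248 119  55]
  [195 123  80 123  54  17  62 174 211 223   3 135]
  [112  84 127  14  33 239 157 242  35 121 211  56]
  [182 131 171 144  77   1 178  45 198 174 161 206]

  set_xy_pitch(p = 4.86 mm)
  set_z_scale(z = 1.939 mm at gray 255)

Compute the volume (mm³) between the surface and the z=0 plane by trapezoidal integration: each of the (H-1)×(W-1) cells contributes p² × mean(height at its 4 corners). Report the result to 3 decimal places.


3673.122

height_mm = gray/255 × 1.939; cell vol = 4.86² × mean(4 corners)
unit = 4.86² × 1.939 / (4×255) = 0.0449004 mm³ per gray-sum
row 0: Σ corner-gray over 11 cells = 5942  → 266.7982
row 1: Σ corner-gray over 11 cells = 5934  → 266.4390
row 2: Σ corner-gray over 11 cells = 5883  → 264.1490
row 3: Σ corner-gray over 11 cells = 4609  → 206.9459
row 4: Σ corner-gray over 11 cells = 4556  → 204.5662
row 5: Σ corner-gray over 11 cells = 5126  → 230.1594
row 6: Σ corner-gray over 11 cells = 5958  → 267.5166
row 7: Σ corner-gray over 11 cells = 6654  → 298.7672
row 8: Σ corner-gray over 11 cells = 6735  → 302.4042
row 9: Σ corner-gray over 11 cells = 7179  → 322.3399
row 10: Σ corner-gray over 11 cells = 6720  → 301.7307
row 11: Σ corner-gray over 11 cells = 5704  → 256.1119
row 12: Σ corner-gray over 11 cells = 5164  → 231.8656
row 13: Σ corner-gray over 11 cells = 5642  → 253.3280
Σ rows: total corner-gray = 81806  → 3673.1218 mm³


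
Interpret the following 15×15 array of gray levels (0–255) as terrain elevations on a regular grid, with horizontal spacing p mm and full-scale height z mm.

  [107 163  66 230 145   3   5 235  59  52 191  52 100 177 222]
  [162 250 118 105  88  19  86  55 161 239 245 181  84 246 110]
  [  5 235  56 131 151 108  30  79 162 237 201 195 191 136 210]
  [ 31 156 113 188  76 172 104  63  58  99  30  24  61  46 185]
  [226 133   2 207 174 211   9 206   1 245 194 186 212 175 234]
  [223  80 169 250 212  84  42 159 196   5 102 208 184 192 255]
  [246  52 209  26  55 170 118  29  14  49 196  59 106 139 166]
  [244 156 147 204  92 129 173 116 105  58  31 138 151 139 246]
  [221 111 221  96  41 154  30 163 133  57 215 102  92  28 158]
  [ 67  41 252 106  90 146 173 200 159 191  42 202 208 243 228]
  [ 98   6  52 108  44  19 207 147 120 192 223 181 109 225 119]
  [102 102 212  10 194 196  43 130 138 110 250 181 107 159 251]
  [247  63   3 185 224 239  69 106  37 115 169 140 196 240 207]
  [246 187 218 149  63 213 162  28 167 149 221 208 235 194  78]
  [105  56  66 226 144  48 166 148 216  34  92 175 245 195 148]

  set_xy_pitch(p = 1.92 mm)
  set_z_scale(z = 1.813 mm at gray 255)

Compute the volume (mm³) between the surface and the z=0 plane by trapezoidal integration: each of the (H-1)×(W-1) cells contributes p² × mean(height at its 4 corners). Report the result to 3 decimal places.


height_mm = gray/255 × 1.813; cell vol = 1.92² × mean(4 corners)
unit = 1.92² × 1.813 / (4×255) = 0.0065524 mm³ per gray-sum
row 0: Σ corner-gray over 14 cells = 7311  → 47.9046
row 1: Σ corner-gray over 14 cells = 8065  → 52.8451
row 2: Σ corner-gray over 14 cells = 6635  → 43.4751
row 3: Σ corner-gray over 14 cells = 6966  → 45.6440
row 4: Σ corner-gray over 14 cells = 8614  → 56.4423
row 5: Σ corner-gray over 14 cells = 7100  → 46.5220
row 6: Σ corner-gray over 14 cells = 6624  → 43.4031
row 7: Σ corner-gray over 14 cells = 7033  → 46.0830
row 8: Σ corner-gray over 14 cells = 7666  → 50.2307
row 9: Σ corner-gray over 14 cells = 7884  → 51.6591
row 10: Σ corner-gray over 14 cells = 7500  → 49.1430
row 11: Σ corner-gray over 14 cells = 8043  → 52.7009
row 12: Σ corner-gray over 14 cells = 8738  → 57.2548
row 13: Σ corner-gray over 14 cells = 8587  → 56.2654
Σ rows: total corner-gray = 106766  → 699.5730 mm³

699.573


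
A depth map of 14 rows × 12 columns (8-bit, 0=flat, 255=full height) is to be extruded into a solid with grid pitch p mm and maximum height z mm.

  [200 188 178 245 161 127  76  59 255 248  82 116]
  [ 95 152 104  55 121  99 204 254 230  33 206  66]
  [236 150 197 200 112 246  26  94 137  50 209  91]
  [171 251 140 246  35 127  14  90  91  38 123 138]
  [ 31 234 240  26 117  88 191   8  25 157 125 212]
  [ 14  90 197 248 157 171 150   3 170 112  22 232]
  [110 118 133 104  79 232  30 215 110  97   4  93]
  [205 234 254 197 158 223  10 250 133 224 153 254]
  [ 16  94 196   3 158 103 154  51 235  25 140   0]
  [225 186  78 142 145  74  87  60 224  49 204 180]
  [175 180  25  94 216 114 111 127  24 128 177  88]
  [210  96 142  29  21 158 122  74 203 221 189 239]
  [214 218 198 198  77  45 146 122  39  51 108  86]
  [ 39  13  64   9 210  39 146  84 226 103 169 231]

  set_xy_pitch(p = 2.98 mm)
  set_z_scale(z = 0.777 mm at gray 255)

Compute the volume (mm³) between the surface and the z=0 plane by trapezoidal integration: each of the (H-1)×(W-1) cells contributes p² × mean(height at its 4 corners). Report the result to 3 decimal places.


507.683

height_mm = gray/255 × 0.777; cell vol = 2.98² × mean(4 corners)
unit = 2.98² × 0.777 / (4×255) = 0.00676478 mm³ per gray-sum
row 0: Σ corner-gray over 11 cells = 6631  → 44.8572
row 1: Σ corner-gray over 11 cells = 6246  → 42.2528
row 2: Σ corner-gray over 11 cells = 5788  → 39.1545
row 3: Σ corner-gray over 11 cells = 5284  → 35.7451
row 4: Σ corner-gray over 11 cells = 5551  → 37.5513
row 5: Σ corner-gray over 11 cells = 5333  → 36.0765
row 6: Σ corner-gray over 11 cells = 6578  → 44.4987
row 7: Σ corner-gray over 11 cells = 6465  → 43.7343
row 8: Σ corner-gray over 11 cells = 5237  → 35.4271
row 9: Σ corner-gray over 11 cells = 5558  → 37.5986
row 10: Σ corner-gray over 11 cells = 5614  → 37.9774
row 11: Σ corner-gray over 11 cells = 5663  → 38.3089
row 12: Σ corner-gray over 11 cells = 5100  → 34.5004
Σ rows: total corner-gray = 75048  → 507.6829 mm³


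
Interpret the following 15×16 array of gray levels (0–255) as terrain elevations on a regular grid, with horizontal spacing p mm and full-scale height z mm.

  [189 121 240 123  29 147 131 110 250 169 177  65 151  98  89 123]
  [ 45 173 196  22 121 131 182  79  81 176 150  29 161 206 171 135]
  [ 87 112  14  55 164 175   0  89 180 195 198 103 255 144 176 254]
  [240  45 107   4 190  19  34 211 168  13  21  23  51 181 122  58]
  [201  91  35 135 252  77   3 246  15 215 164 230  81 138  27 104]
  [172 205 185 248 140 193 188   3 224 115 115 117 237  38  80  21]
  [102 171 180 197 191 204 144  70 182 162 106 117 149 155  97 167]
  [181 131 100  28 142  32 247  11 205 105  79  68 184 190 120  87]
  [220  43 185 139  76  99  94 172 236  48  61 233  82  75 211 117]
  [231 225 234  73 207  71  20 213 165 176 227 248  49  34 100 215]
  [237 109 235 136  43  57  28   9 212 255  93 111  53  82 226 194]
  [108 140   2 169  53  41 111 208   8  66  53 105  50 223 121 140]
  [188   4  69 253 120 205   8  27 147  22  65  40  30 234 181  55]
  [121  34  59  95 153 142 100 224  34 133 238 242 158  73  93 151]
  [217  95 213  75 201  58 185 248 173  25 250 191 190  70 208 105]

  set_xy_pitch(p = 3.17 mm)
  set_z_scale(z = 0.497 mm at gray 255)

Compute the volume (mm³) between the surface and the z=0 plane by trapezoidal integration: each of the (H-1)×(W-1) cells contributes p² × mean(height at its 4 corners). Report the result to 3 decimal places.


520.661

height_mm = gray/255 × 0.497; cell vol = 3.17² × mean(4 corners)
unit = 3.17² × 0.497 / (4×255) = 0.00489638 mm³ per gray-sum
row 0: Σ corner-gray over 15 cells = 8048  → 39.4060
row 1: Σ corner-gray over 15 cells = 7997  → 39.1563
row 2: Σ corner-gray over 15 cells = 6737  → 32.9869
row 3: Σ corner-gray over 15 cells = 6399  → 31.3319
row 4: Σ corner-gray over 15 cells = 8092  → 39.6215
row 5: Σ corner-gray over 15 cells = 8888  → 43.5190
row 6: Σ corner-gray over 15 cells = 8071  → 39.5186
row 7: Σ corner-gray over 15 cells = 7397  → 36.2185
row 8: Σ corner-gray over 15 cells = 8375  → 41.0071
row 9: Σ corner-gray over 15 cells = 8259  → 40.4392
row 10: Σ corner-gray over 15 cells = 6677  → 32.6931
row 11: Σ corner-gray over 15 cells = 6001  → 29.3832
row 12: Σ corner-gray over 15 cells = 6881  → 33.6920
row 13: Σ corner-gray over 15 cells = 8514  → 41.6877
Σ rows: total corner-gray = 106336  → 520.6610 mm³


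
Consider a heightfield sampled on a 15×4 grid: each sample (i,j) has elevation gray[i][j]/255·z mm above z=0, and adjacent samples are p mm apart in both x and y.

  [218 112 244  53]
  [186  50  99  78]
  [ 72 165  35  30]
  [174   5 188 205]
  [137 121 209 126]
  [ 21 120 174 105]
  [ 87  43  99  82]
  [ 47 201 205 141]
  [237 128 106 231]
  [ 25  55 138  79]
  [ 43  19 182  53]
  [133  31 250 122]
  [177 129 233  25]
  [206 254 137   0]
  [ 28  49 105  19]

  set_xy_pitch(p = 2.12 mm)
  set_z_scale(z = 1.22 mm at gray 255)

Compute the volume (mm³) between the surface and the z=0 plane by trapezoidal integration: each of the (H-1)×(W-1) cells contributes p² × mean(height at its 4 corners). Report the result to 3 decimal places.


110.126

height_mm = gray/255 × 1.22; cell vol = 2.12² × mean(4 corners)
unit = 2.12² × 1.22 / (4×255) = 0.00537565 mm³ per gray-sum
row 0: Σ corner-gray over 3 cells = 1545  → 8.3054
row 1: Σ corner-gray over 3 cells = 1064  → 5.7197
row 2: Σ corner-gray over 3 cells = 1267  → 6.8110
row 3: Σ corner-gray over 3 cells = 1688  → 9.0741
row 4: Σ corner-gray over 3 cells = 1637  → 8.7999
row 5: Σ corner-gray over 3 cells = 1167  → 6.2734
row 6: Σ corner-gray over 3 cells = 1453  → 7.8108
row 7: Σ corner-gray over 3 cells = 1936  → 10.4073
row 8: Σ corner-gray over 3 cells = 1426  → 7.6657
row 9: Σ corner-gray over 3 cells = 988  → 5.3111
row 10: Σ corner-gray over 3 cells = 1315  → 7.0690
row 11: Σ corner-gray over 3 cells = 1743  → 9.3698
row 12: Σ corner-gray over 3 cells = 1914  → 10.2890
row 13: Σ corner-gray over 3 cells = 1343  → 7.2195
Σ rows: total corner-gray = 20486  → 110.1257 mm³


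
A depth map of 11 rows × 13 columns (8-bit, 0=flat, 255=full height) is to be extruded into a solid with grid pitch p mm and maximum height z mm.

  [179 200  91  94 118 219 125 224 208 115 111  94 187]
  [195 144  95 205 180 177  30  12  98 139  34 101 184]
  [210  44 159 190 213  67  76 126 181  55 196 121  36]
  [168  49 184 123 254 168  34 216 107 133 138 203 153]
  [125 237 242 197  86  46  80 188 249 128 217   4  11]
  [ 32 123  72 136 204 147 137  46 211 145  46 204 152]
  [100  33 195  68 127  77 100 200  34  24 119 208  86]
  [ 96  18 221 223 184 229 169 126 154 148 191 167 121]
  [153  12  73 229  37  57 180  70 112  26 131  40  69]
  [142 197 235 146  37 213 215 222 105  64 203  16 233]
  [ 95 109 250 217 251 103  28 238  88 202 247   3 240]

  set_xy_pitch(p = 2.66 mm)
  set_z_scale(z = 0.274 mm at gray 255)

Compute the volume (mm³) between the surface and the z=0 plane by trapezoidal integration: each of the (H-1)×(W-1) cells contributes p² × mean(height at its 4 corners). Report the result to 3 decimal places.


121.704

height_mm = gray/255 × 0.274; cell vol = 2.66² × mean(4 corners)
unit = 2.66² × 0.274 / (4×255) = 0.0019007 mm³ per gray-sum
row 0: Σ corner-gray over 12 cells = 6373  → 12.1132
row 1: Σ corner-gray over 12 cells = 5911  → 11.2350
row 2: Σ corner-gray over 12 cells = 6641  → 12.6226
row 3: Σ corner-gray over 12 cells = 7023  → 13.3486
row 4: Σ corner-gray over 12 cells = 6610  → 12.5636
row 5: Σ corner-gray over 12 cells = 5682  → 10.7998
row 6: Σ corner-gray over 12 cells = 6433  → 12.2272
row 7: Σ corner-gray over 12 cells = 6033  → 11.4669
row 8: Σ corner-gray over 12 cells = 5837  → 11.0944
row 9: Σ corner-gray over 12 cells = 7488  → 14.2324
Σ rows: total corner-gray = 64031  → 121.7037 mm³


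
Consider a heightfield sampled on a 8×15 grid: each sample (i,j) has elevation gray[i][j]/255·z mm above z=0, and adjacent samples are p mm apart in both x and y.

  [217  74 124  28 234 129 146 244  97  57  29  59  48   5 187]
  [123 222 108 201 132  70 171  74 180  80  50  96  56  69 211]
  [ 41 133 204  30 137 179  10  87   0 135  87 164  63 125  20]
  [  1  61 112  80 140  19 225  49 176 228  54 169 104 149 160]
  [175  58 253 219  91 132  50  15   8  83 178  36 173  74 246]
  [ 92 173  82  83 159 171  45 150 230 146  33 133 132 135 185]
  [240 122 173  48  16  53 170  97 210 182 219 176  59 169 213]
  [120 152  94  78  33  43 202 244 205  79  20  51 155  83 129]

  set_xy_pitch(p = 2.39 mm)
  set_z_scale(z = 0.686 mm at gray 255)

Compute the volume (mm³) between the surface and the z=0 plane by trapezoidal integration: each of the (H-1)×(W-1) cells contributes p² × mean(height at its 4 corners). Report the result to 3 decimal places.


177.304

height_mm = gray/255 × 0.686; cell vol = 2.39² × mean(4 corners)
unit = 2.39² × 0.686 / (4×255) = 0.00384167 mm³ per gray-sum
row 0: Σ corner-gray over 14 cells = 6304  → 24.2179
row 1: Σ corner-gray over 14 cells = 6121  → 23.5148
row 2: Σ corner-gray over 14 cells = 6062  → 23.2882
row 3: Σ corner-gray over 14 cells = 6454  → 24.7941
row 4: Σ corner-gray over 14 cells = 6782  → 26.0542
row 5: Σ corner-gray over 14 cells = 7462  → 28.6665
row 6: Σ corner-gray over 14 cells = 6968  → 26.7687
Σ rows: total corner-gray = 46153  → 177.3045 mm³


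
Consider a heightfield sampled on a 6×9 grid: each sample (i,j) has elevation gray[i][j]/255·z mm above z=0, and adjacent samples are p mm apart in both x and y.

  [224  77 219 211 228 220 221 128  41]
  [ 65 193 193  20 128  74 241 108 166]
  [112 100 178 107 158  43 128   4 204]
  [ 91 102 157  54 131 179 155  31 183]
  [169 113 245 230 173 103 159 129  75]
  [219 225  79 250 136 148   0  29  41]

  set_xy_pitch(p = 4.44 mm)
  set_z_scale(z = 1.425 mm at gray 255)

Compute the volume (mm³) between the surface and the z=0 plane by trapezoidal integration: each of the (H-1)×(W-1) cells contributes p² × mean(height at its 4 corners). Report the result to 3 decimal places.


height_mm = gray/255 × 1.425; cell vol = 4.44² × mean(4 corners)
unit = 4.44² × 1.425 / (4×255) = 0.0275411 mm³ per gray-sum
row 0: Σ corner-gray over 8 cells = 5018  → 138.2010
row 1: Σ corner-gray over 8 cells = 3897  → 107.3275
row 2: Σ corner-gray over 8 cells = 3644  → 100.3596
row 3: Σ corner-gray over 8 cells = 4440  → 122.2823
row 4: Σ corner-gray over 8 cells = 4542  → 125.0915
Σ rows: total corner-gray = 21541  → 593.2619 mm³

593.262


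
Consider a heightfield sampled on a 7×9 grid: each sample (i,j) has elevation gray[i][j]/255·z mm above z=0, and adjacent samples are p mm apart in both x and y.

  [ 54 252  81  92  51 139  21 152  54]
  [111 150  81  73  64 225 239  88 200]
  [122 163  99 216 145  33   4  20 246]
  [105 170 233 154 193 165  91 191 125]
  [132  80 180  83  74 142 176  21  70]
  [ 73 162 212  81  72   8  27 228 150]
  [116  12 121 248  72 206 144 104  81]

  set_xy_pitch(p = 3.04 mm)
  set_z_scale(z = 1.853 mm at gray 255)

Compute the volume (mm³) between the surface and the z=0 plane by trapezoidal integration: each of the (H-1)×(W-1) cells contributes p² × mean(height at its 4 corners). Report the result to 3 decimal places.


height_mm = gray/255 × 1.853; cell vol = 3.04² × mean(4 corners)
unit = 3.04² × 1.853 / (4×255) = 0.0167889 mm³ per gray-sum
row 0: Σ corner-gray over 8 cells = 3835  → 64.3855
row 1: Σ corner-gray over 8 cells = 3879  → 65.1242
row 2: Σ corner-gray over 8 cells = 4352  → 73.0653
row 3: Σ corner-gray over 8 cells = 4338  → 72.8303
row 4: Σ corner-gray over 8 cells = 3517  → 59.0466
row 5: Σ corner-gray over 8 cells = 3814  → 64.0329
Σ rows: total corner-gray = 23735  → 398.4847 mm³

398.485


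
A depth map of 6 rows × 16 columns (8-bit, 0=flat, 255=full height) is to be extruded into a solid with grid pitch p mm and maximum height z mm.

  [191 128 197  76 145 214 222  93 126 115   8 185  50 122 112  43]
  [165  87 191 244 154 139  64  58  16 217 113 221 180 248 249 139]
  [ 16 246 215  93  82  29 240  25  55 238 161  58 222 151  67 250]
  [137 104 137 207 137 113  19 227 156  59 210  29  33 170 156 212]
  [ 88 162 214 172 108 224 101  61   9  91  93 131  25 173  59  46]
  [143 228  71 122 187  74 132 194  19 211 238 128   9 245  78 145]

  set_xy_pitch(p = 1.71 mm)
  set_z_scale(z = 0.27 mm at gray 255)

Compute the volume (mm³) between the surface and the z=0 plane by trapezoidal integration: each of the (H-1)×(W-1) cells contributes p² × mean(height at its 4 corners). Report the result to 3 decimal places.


height_mm = gray/255 × 0.27; cell vol = 1.71² × mean(4 corners)
unit = 1.71² × 0.27 / (4×255) = 0.000774026 mm³ per gray-sum
row 0: Σ corner-gray over 15 cells = 8486  → 6.5684
row 1: Σ corner-gray over 15 cells = 8696  → 6.7309
row 2: Σ corner-gray over 15 cells = 7893  → 6.1094
row 3: Σ corner-gray over 15 cells = 7243  → 5.6063
row 4: Σ corner-gray over 15 cells = 7540  → 5.8362
Σ rows: total corner-gray = 39858  → 30.8511 mm³

30.851


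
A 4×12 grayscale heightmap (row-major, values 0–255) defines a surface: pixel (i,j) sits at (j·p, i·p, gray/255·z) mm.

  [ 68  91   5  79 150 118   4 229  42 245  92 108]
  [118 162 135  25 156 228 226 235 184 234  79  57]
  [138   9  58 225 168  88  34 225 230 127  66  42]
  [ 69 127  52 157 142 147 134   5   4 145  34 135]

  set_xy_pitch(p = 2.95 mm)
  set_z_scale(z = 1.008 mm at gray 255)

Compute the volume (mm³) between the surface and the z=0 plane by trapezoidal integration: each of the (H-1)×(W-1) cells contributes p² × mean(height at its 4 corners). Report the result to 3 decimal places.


height_mm = gray/255 × 1.008; cell vol = 2.95² × mean(4 corners)
unit = 2.95² × 1.008 / (4×255) = 0.00860012 mm³ per gray-sum
row 0: Σ corner-gray over 11 cells = 5789  → 49.7861
row 1: Σ corner-gray over 11 cells = 6143  → 52.8305
row 2: Σ corner-gray over 11 cells = 4738  → 40.7474
Σ rows: total corner-gray = 16670  → 143.3640 mm³

143.364


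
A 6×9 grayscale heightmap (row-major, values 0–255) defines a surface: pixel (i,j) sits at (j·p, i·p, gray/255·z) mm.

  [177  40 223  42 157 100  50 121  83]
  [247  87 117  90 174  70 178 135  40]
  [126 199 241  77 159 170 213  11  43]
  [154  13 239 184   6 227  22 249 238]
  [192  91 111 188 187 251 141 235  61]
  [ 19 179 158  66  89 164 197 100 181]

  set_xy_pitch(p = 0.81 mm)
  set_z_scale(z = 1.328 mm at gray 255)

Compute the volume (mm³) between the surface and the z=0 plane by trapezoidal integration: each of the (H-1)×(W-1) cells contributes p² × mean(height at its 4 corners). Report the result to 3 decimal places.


19.044

height_mm = gray/255 × 1.328; cell vol = 0.81² × mean(4 corners)
unit = 0.81² × 1.328 / (4×255) = 0.000854216 mm³ per gray-sum
row 0: Σ corner-gray over 8 cells = 3715  → 3.1734
row 1: Σ corner-gray over 8 cells = 4298  → 3.6714
row 2: Σ corner-gray over 8 cells = 4581  → 3.9132
row 3: Σ corner-gray over 8 cells = 4933  → 4.2138
row 4: Σ corner-gray over 8 cells = 4767  → 4.0720
Σ rows: total corner-gray = 22294  → 19.0439 mm³


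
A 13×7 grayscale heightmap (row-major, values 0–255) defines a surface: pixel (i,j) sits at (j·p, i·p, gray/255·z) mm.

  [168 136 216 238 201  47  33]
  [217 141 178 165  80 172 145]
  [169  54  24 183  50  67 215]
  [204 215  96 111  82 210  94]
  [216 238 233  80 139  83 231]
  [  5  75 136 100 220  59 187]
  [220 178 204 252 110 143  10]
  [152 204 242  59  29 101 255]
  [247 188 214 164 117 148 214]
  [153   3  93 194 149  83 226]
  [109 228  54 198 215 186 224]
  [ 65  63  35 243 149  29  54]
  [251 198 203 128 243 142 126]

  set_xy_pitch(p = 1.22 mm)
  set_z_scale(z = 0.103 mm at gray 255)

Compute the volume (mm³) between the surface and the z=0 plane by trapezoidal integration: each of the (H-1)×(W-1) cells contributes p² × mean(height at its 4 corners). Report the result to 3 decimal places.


6.188

height_mm = gray/255 × 0.103; cell vol = 1.22² × mean(4 corners)
unit = 1.22² × 0.103 / (4×255) = 0.000150299 mm³ per gray-sum
row 0: Σ corner-gray over 6 cells = 3711  → 0.5578
row 1: Σ corner-gray over 6 cells = 2974  → 0.4470
row 2: Σ corner-gray over 6 cells = 2866  → 0.4308
row 3: Σ corner-gray over 6 cells = 3719  → 0.5590
row 4: Σ corner-gray over 6 cells = 3365  → 0.5058
row 5: Σ corner-gray over 6 cells = 3376  → 0.5074
row 6: Σ corner-gray over 6 cells = 3681  → 0.5533
row 7: Σ corner-gray over 6 cells = 3800  → 0.5711
row 8: Σ corner-gray over 6 cells = 3546  → 0.5330
row 9: Σ corner-gray over 6 cells = 3518  → 0.5288
row 10: Σ corner-gray over 6 cells = 3252  → 0.4888
row 11: Σ corner-gray over 6 cells = 3362  → 0.5053
Σ rows: total corner-gray = 41170  → 6.1878 mm³
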